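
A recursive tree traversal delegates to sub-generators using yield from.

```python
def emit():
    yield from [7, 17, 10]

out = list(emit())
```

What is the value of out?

Step 1: yield from delegates to the iterable, yielding each element.
Step 2: Collected values: [7, 17, 10].
Therefore out = [7, 17, 10].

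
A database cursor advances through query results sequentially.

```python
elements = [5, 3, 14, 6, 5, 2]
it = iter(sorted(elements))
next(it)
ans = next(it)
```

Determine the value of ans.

Step 1: sorted([5, 3, 14, 6, 5, 2]) = [2, 3, 5, 5, 6, 14].
Step 2: Create iterator and skip 1 elements.
Step 3: next() returns 3.
Therefore ans = 3.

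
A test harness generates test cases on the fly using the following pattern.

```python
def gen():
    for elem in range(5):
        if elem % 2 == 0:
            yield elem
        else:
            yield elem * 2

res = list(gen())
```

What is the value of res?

Step 1: For each elem in range(5), yield elem if even, else elem*2:
  elem=0 (even): yield 0
  elem=1 (odd): yield 1*2 = 2
  elem=2 (even): yield 2
  elem=3 (odd): yield 3*2 = 6
  elem=4 (even): yield 4
Therefore res = [0, 2, 2, 6, 4].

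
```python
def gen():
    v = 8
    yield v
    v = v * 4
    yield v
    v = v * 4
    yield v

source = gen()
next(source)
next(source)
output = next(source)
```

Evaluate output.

Step 1: Trace through generator execution:
  Yield 1: v starts at 8, yield 8
  Yield 2: v = 8 * 4 = 32, yield 32
  Yield 3: v = 32 * 4 = 128, yield 128
Step 2: First next() gets 8, second next() gets the second value, third next() yields 128.
Therefore output = 128.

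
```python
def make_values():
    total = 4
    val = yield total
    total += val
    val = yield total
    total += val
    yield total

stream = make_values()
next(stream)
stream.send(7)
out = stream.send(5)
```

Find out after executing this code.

Step 1: next() -> yield total=4.
Step 2: send(7) -> val=7, total = 4+7 = 11, yield 11.
Step 3: send(5) -> val=5, total = 11+5 = 16, yield 16.
Therefore out = 16.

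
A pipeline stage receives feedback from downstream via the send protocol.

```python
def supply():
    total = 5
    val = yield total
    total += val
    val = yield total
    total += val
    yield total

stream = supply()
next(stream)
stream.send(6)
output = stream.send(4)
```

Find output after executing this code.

Step 1: next() -> yield total=5.
Step 2: send(6) -> val=6, total = 5+6 = 11, yield 11.
Step 3: send(4) -> val=4, total = 11+4 = 15, yield 15.
Therefore output = 15.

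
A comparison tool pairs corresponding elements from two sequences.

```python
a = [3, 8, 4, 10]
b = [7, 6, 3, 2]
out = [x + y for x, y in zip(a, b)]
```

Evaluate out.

Step 1: Add corresponding elements:
  3 + 7 = 10
  8 + 6 = 14
  4 + 3 = 7
  10 + 2 = 12
Therefore out = [10, 14, 7, 12].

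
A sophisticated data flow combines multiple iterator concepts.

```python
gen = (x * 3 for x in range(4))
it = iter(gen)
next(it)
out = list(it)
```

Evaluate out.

Step 1: Generator produces [0, 3, 6, 9].
Step 2: next(it) consumes first element (0).
Step 3: list(it) collects remaining: [3, 6, 9].
Therefore out = [3, 6, 9].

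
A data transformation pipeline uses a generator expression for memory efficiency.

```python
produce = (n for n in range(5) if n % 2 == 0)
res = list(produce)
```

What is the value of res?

Step 1: Filter range(5) keeping only even values:
  n=0: even, included
  n=1: odd, excluded
  n=2: even, included
  n=3: odd, excluded
  n=4: even, included
Therefore res = [0, 2, 4].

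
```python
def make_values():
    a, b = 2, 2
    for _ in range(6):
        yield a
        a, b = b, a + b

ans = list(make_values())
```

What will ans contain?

Step 1: Fibonacci-like sequence starting with a=2, b=2:
  Iteration 1: yield a=2, then a,b = 2,4
  Iteration 2: yield a=2, then a,b = 4,6
  Iteration 3: yield a=4, then a,b = 6,10
  Iteration 4: yield a=6, then a,b = 10,16
  Iteration 5: yield a=10, then a,b = 16,26
  Iteration 6: yield a=16, then a,b = 26,42
Therefore ans = [2, 2, 4, 6, 10, 16].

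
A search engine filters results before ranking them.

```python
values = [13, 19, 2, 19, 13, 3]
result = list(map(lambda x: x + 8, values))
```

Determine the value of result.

Step 1: Apply lambda x: x + 8 to each element:
  13 -> 21
  19 -> 27
  2 -> 10
  19 -> 27
  13 -> 21
  3 -> 11
Therefore result = [21, 27, 10, 27, 21, 11].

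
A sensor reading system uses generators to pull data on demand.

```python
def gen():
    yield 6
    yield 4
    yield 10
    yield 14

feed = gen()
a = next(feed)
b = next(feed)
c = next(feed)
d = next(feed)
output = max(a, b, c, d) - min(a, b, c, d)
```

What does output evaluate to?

Step 1: Create generator and consume all values:
  a = next(feed) = 6
  b = next(feed) = 4
  c = next(feed) = 10
  d = next(feed) = 14
Step 2: max = 14, min = 4, output = 14 - 4 = 10.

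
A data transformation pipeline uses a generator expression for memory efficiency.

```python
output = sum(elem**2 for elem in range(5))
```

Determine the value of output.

Step 1: Compute elem**2 for each elem in range(5):
  elem=0: 0**2 = 0
  elem=1: 1**2 = 1
  elem=2: 2**2 = 4
  elem=3: 3**2 = 9
  elem=4: 4**2 = 16
Step 2: sum = 0 + 1 + 4 + 9 + 16 = 30.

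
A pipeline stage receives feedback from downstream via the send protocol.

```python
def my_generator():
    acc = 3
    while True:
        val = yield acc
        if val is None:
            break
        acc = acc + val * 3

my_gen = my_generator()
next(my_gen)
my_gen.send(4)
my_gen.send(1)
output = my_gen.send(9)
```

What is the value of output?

Step 1: next() -> yield acc=3.
Step 2: send(4) -> val=4, acc = 3 + 4*3 = 15, yield 15.
Step 3: send(1) -> val=1, acc = 15 + 1*3 = 18, yield 18.
Step 4: send(9) -> val=9, acc = 18 + 9*3 = 45, yield 45.
Therefore output = 45.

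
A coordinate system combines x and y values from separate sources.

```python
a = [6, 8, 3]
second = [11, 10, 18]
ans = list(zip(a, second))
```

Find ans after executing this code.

Step 1: zip pairs elements at same index:
  Index 0: (6, 11)
  Index 1: (8, 10)
  Index 2: (3, 18)
Therefore ans = [(6, 11), (8, 10), (3, 18)].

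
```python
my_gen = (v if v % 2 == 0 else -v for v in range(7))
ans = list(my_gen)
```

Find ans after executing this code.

Step 1: For each v in range(7), yield v if even, else -v:
  v=0: even, yield 0
  v=1: odd, yield -1
  v=2: even, yield 2
  v=3: odd, yield -3
  v=4: even, yield 4
  v=5: odd, yield -5
  v=6: even, yield 6
Therefore ans = [0, -1, 2, -3, 4, -5, 6].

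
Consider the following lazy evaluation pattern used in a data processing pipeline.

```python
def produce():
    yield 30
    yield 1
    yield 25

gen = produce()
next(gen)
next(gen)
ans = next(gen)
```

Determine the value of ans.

Step 1: produce() creates a generator.
Step 2: next(gen) yields 30 (consumed and discarded).
Step 3: next(gen) yields 1 (consumed and discarded).
Step 4: next(gen) yields 25, assigned to ans.
Therefore ans = 25.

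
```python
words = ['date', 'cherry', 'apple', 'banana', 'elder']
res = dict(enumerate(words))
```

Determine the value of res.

Step 1: enumerate pairs indices with words:
  0 -> 'date'
  1 -> 'cherry'
  2 -> 'apple'
  3 -> 'banana'
  4 -> 'elder'
Therefore res = {0: 'date', 1: 'cherry', 2: 'apple', 3: 'banana', 4: 'elder'}.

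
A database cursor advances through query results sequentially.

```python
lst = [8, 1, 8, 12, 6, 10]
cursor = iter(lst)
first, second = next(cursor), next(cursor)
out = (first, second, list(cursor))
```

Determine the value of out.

Step 1: Create iterator over [8, 1, 8, 12, 6, 10].
Step 2: first = 8, second = 1.
Step 3: Remaining elements: [8, 12, 6, 10].
Therefore out = (8, 1, [8, 12, 6, 10]).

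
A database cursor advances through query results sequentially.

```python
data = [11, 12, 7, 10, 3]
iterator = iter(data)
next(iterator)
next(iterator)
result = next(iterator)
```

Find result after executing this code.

Step 1: Create iterator over [11, 12, 7, 10, 3].
Step 2: next() consumes 11.
Step 3: next() consumes 12.
Step 4: next() returns 7.
Therefore result = 7.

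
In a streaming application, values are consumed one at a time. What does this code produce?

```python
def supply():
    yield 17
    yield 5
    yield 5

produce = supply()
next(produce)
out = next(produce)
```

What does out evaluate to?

Step 1: supply() creates a generator.
Step 2: next(produce) yields 17 (consumed and discarded).
Step 3: next(produce) yields 5, assigned to out.
Therefore out = 5.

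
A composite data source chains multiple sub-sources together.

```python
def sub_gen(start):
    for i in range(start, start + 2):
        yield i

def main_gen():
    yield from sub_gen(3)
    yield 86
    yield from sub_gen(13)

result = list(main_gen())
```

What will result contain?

Step 1: main_gen() delegates to sub_gen(3):
  yield 3
  yield 4
Step 2: yield 86
Step 3: Delegates to sub_gen(13):
  yield 13
  yield 14
Therefore result = [3, 4, 86, 13, 14].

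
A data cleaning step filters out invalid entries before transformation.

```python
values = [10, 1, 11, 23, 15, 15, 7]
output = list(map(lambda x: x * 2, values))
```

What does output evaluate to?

Step 1: Apply lambda x: x * 2 to each element:
  10 -> 20
  1 -> 2
  11 -> 22
  23 -> 46
  15 -> 30
  15 -> 30
  7 -> 14
Therefore output = [20, 2, 22, 46, 30, 30, 14].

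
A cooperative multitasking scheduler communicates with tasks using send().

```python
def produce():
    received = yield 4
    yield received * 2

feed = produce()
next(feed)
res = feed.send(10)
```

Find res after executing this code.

Step 1: next(feed) advances to first yield, producing 4.
Step 2: send(10) resumes, received = 10.
Step 3: yield received * 2 = 10 * 2 = 20.
Therefore res = 20.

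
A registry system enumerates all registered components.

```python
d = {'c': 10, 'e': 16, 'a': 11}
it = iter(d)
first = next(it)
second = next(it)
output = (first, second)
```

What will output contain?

Step 1: iter(d) iterates over keys: ['c', 'e', 'a'].
Step 2: first = next(it) = 'c', second = next(it) = 'e'.
Therefore output = ('c', 'e').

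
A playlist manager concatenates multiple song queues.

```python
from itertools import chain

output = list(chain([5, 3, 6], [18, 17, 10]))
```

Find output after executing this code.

Step 1: chain() concatenates iterables: [5, 3, 6] + [18, 17, 10].
Therefore output = [5, 3, 6, 18, 17, 10].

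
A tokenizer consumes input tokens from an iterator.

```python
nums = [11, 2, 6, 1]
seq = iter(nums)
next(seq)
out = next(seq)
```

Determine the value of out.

Step 1: Create iterator over [11, 2, 6, 1].
Step 2: next() consumes 11.
Step 3: next() returns 2.
Therefore out = 2.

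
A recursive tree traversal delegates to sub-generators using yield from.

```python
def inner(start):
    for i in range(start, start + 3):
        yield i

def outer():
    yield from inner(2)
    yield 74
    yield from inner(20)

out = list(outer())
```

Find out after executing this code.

Step 1: outer() delegates to inner(2):
  yield 2
  yield 3
  yield 4
Step 2: yield 74
Step 3: Delegates to inner(20):
  yield 20
  yield 21
  yield 22
Therefore out = [2, 3, 4, 74, 20, 21, 22].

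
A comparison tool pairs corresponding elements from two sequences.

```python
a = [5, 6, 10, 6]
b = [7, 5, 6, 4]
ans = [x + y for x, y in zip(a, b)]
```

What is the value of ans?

Step 1: Add corresponding elements:
  5 + 7 = 12
  6 + 5 = 11
  10 + 6 = 16
  6 + 4 = 10
Therefore ans = [12, 11, 16, 10].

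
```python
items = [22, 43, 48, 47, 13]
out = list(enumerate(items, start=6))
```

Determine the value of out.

Step 1: enumerate with start=6:
  (6, 22)
  (7, 43)
  (8, 48)
  (9, 47)
  (10, 13)
Therefore out = [(6, 22), (7, 43), (8, 48), (9, 47), (10, 13)].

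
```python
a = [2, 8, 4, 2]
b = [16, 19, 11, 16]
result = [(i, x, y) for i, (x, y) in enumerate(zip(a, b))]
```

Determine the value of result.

Step 1: enumerate(zip(a, b)) gives index with paired elements:
  i=0: (2, 16)
  i=1: (8, 19)
  i=2: (4, 11)
  i=3: (2, 16)
Therefore result = [(0, 2, 16), (1, 8, 19), (2, 4, 11), (3, 2, 16)].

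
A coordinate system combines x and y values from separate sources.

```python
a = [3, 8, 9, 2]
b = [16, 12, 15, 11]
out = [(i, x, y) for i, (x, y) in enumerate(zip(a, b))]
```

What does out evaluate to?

Step 1: enumerate(zip(a, b)) gives index with paired elements:
  i=0: (3, 16)
  i=1: (8, 12)
  i=2: (9, 15)
  i=3: (2, 11)
Therefore out = [(0, 3, 16), (1, 8, 12), (2, 9, 15), (3, 2, 11)].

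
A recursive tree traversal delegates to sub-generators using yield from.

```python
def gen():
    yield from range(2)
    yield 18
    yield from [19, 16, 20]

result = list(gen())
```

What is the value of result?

Step 1: Trace yields in order:
  yield 0
  yield 1
  yield 18
  yield 19
  yield 16
  yield 20
Therefore result = [0, 1, 18, 19, 16, 20].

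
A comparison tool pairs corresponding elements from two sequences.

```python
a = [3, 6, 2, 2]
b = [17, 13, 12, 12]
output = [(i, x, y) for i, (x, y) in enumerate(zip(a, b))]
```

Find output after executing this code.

Step 1: enumerate(zip(a, b)) gives index with paired elements:
  i=0: (3, 17)
  i=1: (6, 13)
  i=2: (2, 12)
  i=3: (2, 12)
Therefore output = [(0, 3, 17), (1, 6, 13), (2, 2, 12), (3, 2, 12)].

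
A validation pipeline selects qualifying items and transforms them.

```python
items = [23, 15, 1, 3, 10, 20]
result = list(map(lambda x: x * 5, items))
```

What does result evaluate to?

Step 1: Apply lambda x: x * 5 to each element:
  23 -> 115
  15 -> 75
  1 -> 5
  3 -> 15
  10 -> 50
  20 -> 100
Therefore result = [115, 75, 5, 15, 50, 100].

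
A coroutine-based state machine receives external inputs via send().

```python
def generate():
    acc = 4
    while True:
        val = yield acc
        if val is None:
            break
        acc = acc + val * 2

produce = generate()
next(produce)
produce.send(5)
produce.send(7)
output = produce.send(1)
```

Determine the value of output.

Step 1: next() -> yield acc=4.
Step 2: send(5) -> val=5, acc = 4 + 5*2 = 14, yield 14.
Step 3: send(7) -> val=7, acc = 14 + 7*2 = 28, yield 28.
Step 4: send(1) -> val=1, acc = 28 + 1*2 = 30, yield 30.
Therefore output = 30.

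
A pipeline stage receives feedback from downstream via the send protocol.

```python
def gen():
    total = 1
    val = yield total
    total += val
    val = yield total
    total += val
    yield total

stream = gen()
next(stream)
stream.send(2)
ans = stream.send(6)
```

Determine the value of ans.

Step 1: next() -> yield total=1.
Step 2: send(2) -> val=2, total = 1+2 = 3, yield 3.
Step 3: send(6) -> val=6, total = 3+6 = 9, yield 9.
Therefore ans = 9.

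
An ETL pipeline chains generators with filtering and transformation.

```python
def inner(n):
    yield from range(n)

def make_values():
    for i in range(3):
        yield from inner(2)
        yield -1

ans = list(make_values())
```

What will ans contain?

Step 1: For each i in range(3):
  i=0: yield from inner(2) -> [0, 1], then yield -1
  i=1: yield from inner(2) -> [0, 1], then yield -1
  i=2: yield from inner(2) -> [0, 1], then yield -1
Therefore ans = [0, 1, -1, 0, 1, -1, 0, 1, -1].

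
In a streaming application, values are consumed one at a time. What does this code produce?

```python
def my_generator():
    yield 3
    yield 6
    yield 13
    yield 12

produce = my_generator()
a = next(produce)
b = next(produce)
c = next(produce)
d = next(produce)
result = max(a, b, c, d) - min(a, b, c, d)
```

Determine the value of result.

Step 1: Create generator and consume all values:
  a = next(produce) = 3
  b = next(produce) = 6
  c = next(produce) = 13
  d = next(produce) = 12
Step 2: max = 13, min = 3, result = 13 - 3 = 10.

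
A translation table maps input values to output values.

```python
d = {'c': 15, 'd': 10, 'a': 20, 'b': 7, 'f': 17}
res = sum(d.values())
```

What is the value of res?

Step 1: d.values() = [15, 10, 20, 7, 17].
Step 2: sum = 69.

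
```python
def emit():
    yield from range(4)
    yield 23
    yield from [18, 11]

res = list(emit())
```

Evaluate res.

Step 1: Trace yields in order:
  yield 0
  yield 1
  yield 2
  yield 3
  yield 23
  yield 18
  yield 11
Therefore res = [0, 1, 2, 3, 23, 18, 11].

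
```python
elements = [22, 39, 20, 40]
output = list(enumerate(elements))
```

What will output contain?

Step 1: enumerate pairs each element with its index:
  (0, 22)
  (1, 39)
  (2, 20)
  (3, 40)
Therefore output = [(0, 22), (1, 39), (2, 20), (3, 40)].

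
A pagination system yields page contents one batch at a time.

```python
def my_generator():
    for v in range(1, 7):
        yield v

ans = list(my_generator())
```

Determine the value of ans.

Step 1: The generator yields each value from range(1, 7).
Step 2: list() consumes all yields: [1, 2, 3, 4, 5, 6].
Therefore ans = [1, 2, 3, 4, 5, 6].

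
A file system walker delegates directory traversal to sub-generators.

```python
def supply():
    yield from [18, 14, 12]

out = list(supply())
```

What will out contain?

Step 1: yield from delegates to the iterable, yielding each element.
Step 2: Collected values: [18, 14, 12].
Therefore out = [18, 14, 12].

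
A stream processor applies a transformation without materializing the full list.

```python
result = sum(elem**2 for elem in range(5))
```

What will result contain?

Step 1: Compute elem**2 for each elem in range(5):
  elem=0: 0**2 = 0
  elem=1: 1**2 = 1
  elem=2: 2**2 = 4
  elem=3: 3**2 = 9
  elem=4: 4**2 = 16
Step 2: sum = 0 + 1 + 4 + 9 + 16 = 30.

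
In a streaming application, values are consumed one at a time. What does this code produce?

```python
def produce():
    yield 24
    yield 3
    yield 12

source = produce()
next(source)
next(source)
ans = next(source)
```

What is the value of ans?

Step 1: produce() creates a generator.
Step 2: next(source) yields 24 (consumed and discarded).
Step 3: next(source) yields 3 (consumed and discarded).
Step 4: next(source) yields 12, assigned to ans.
Therefore ans = 12.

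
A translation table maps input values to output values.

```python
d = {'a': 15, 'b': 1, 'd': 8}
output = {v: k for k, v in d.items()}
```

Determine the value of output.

Step 1: Invert dict (swap keys and values):
  'a': 15 -> 15: 'a'
  'b': 1 -> 1: 'b'
  'd': 8 -> 8: 'd'
Therefore output = {15: 'a', 1: 'b', 8: 'd'}.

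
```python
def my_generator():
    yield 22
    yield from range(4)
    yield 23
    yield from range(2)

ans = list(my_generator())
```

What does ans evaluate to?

Step 1: Trace yields in order:
  yield 22
  yield 0
  yield 1
  yield 2
  yield 3
  yield 23
  yield 0
  yield 1
Therefore ans = [22, 0, 1, 2, 3, 23, 0, 1].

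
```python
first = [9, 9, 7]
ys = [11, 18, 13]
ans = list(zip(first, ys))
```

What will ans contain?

Step 1: zip pairs elements at same index:
  Index 0: (9, 11)
  Index 1: (9, 18)
  Index 2: (7, 13)
Therefore ans = [(9, 11), (9, 18), (7, 13)].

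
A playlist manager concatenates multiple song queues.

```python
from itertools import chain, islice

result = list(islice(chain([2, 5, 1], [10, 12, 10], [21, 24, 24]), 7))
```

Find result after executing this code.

Step 1: chain([2, 5, 1], [10, 12, 10], [21, 24, 24]) = [2, 5, 1, 10, 12, 10, 21, 24, 24].
Step 2: islice takes first 7 elements: [2, 5, 1, 10, 12, 10, 21].
Therefore result = [2, 5, 1, 10, 12, 10, 21].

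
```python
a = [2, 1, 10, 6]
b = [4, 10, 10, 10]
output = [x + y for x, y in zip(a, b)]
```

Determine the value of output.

Step 1: Add corresponding elements:
  2 + 4 = 6
  1 + 10 = 11
  10 + 10 = 20
  6 + 10 = 16
Therefore output = [6, 11, 20, 16].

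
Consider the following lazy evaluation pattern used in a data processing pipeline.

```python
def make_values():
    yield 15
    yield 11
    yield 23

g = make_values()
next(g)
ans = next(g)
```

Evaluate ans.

Step 1: make_values() creates a generator.
Step 2: next(g) yields 15 (consumed and discarded).
Step 3: next(g) yields 11, assigned to ans.
Therefore ans = 11.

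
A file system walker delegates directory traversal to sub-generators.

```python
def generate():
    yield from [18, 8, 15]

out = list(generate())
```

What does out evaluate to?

Step 1: yield from delegates to the iterable, yielding each element.
Step 2: Collected values: [18, 8, 15].
Therefore out = [18, 8, 15].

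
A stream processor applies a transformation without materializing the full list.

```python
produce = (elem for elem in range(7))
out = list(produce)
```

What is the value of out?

Step 1: Generator expression iterates range(7): [0, 1, 2, 3, 4, 5, 6].
Step 2: list() collects all values.
Therefore out = [0, 1, 2, 3, 4, 5, 6].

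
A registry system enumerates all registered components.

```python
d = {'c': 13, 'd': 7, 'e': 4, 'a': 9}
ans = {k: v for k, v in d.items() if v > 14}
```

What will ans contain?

Step 1: Filter items where value > 14:
  'c': 13 <= 14: removed
  'd': 7 <= 14: removed
  'e': 4 <= 14: removed
  'a': 9 <= 14: removed
Therefore ans = {}.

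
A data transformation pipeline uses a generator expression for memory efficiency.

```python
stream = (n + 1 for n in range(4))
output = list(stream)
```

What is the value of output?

Step 1: For each n in range(4), compute n+1:
  n=0: 0+1 = 1
  n=1: 1+1 = 2
  n=2: 2+1 = 3
  n=3: 3+1 = 4
Therefore output = [1, 2, 3, 4].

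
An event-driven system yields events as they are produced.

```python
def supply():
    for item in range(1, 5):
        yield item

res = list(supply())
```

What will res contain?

Step 1: The generator yields each value from range(1, 5).
Step 2: list() consumes all yields: [1, 2, 3, 4].
Therefore res = [1, 2, 3, 4].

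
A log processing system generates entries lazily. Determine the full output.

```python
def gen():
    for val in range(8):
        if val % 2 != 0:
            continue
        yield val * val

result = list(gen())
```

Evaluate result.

Step 1: Only yield val**2 when val is divisible by 2:
  val=0: 0 % 2 == 0, yield 0**2 = 0
  val=2: 2 % 2 == 0, yield 2**2 = 4
  val=4: 4 % 2 == 0, yield 4**2 = 16
  val=6: 6 % 2 == 0, yield 6**2 = 36
Therefore result = [0, 4, 16, 36].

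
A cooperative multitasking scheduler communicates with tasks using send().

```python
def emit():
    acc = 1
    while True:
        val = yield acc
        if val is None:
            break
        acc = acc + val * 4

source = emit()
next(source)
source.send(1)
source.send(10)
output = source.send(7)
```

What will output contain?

Step 1: next() -> yield acc=1.
Step 2: send(1) -> val=1, acc = 1 + 1*4 = 5, yield 5.
Step 3: send(10) -> val=10, acc = 5 + 10*4 = 45, yield 45.
Step 4: send(7) -> val=7, acc = 45 + 7*4 = 73, yield 73.
Therefore output = 73.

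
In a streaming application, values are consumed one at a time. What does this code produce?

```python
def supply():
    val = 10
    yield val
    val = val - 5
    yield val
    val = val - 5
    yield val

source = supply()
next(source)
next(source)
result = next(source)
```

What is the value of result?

Step 1: Trace through generator execution:
  Yield 1: val starts at 10, yield 10
  Yield 2: val = 10 - 5 = 5, yield 5
  Yield 3: val = 5 - 5 = 0, yield 0
Step 2: First next() gets 10, second next() gets the second value, third next() yields 0.
Therefore result = 0.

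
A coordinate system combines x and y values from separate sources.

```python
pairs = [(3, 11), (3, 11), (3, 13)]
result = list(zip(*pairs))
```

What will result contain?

Step 1: zip(*pairs) transposes: unzips [(3, 11), (3, 11), (3, 13)] into separate sequences.
Step 2: First elements: (3, 3, 3), second elements: (11, 11, 13).
Therefore result = [(3, 3, 3), (11, 11, 13)].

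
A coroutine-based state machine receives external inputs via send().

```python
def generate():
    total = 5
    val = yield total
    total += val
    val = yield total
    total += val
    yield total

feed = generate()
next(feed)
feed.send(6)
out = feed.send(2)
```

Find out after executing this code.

Step 1: next() -> yield total=5.
Step 2: send(6) -> val=6, total = 5+6 = 11, yield 11.
Step 3: send(2) -> val=2, total = 11+2 = 13, yield 13.
Therefore out = 13.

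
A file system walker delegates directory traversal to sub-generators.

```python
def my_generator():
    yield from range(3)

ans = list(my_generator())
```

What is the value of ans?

Step 1: yield from delegates to the iterable, yielding each element.
Step 2: Collected values: [0, 1, 2].
Therefore ans = [0, 1, 2].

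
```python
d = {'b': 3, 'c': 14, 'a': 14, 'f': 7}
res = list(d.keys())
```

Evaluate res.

Step 1: d.keys() returns the dictionary keys in insertion order.
Therefore res = ['b', 'c', 'a', 'f'].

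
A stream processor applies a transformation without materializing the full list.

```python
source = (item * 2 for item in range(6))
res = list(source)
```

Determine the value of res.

Step 1: For each item in range(6), compute item*2:
  item=0: 0*2 = 0
  item=1: 1*2 = 2
  item=2: 2*2 = 4
  item=3: 3*2 = 6
  item=4: 4*2 = 8
  item=5: 5*2 = 10
Therefore res = [0, 2, 4, 6, 8, 10].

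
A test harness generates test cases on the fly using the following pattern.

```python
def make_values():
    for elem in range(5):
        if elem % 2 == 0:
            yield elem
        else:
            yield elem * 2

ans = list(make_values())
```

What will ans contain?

Step 1: For each elem in range(5), yield elem if even, else elem*2:
  elem=0 (even): yield 0
  elem=1 (odd): yield 1*2 = 2
  elem=2 (even): yield 2
  elem=3 (odd): yield 3*2 = 6
  elem=4 (even): yield 4
Therefore ans = [0, 2, 2, 6, 4].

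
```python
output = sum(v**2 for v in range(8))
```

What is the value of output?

Step 1: Compute v**2 for each v in range(8):
  v=0: 0**2 = 0
  v=1: 1**2 = 1
  v=2: 2**2 = 4
  v=3: 3**2 = 9
  v=4: 4**2 = 16
  v=5: 5**2 = 25
  v=6: 6**2 = 36
  v=7: 7**2 = 49
Step 2: sum = 0 + 1 + 4 + 9 + 16 + 25 + 36 + 49 = 140.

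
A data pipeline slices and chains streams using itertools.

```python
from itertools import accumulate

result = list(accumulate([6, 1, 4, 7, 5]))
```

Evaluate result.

Step 1: accumulate computes running sums:
  + 6 = 6
  + 1 = 7
  + 4 = 11
  + 7 = 18
  + 5 = 23
Therefore result = [6, 7, 11, 18, 23].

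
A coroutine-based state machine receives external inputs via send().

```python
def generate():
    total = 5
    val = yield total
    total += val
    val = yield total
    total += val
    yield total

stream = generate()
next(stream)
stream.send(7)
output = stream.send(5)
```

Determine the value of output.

Step 1: next() -> yield total=5.
Step 2: send(7) -> val=7, total = 5+7 = 12, yield 12.
Step 3: send(5) -> val=5, total = 12+5 = 17, yield 17.
Therefore output = 17.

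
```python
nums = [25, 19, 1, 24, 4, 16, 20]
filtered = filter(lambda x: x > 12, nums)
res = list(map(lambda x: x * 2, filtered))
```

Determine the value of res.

Step 1: Filter nums for elements > 12:
  25: kept
  19: kept
  1: removed
  24: kept
  4: removed
  16: kept
  20: kept
Step 2: Map x * 2 on filtered [25, 19, 24, 16, 20]:
  25 -> 50
  19 -> 38
  24 -> 48
  16 -> 32
  20 -> 40
Therefore res = [50, 38, 48, 32, 40].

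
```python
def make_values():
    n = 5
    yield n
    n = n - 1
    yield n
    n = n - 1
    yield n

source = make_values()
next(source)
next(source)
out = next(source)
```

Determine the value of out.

Step 1: Trace through generator execution:
  Yield 1: n starts at 5, yield 5
  Yield 2: n = 5 - 1 = 4, yield 4
  Yield 3: n = 4 - 1 = 3, yield 3
Step 2: First next() gets 5, second next() gets the second value, third next() yields 3.
Therefore out = 3.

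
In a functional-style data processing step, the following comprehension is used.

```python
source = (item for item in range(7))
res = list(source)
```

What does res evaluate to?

Step 1: Generator expression iterates range(7): [0, 1, 2, 3, 4, 5, 6].
Step 2: list() collects all values.
Therefore res = [0, 1, 2, 3, 4, 5, 6].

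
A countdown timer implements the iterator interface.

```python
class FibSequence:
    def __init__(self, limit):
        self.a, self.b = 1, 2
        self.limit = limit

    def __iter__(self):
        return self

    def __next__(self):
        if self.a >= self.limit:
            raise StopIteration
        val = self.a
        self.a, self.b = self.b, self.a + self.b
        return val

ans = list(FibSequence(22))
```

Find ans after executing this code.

Step 1: Fibonacci-like sequence (a=1, b=2) until >= 22:
  Yield 1, then a,b = 2,3
  Yield 2, then a,b = 3,5
  Yield 3, then a,b = 5,8
  Yield 5, then a,b = 8,13
  Yield 8, then a,b = 13,21
  Yield 13, then a,b = 21,34
  Yield 21, then a,b = 34,55
Step 2: 34 >= 22, stop.
Therefore ans = [1, 2, 3, 5, 8, 13, 21].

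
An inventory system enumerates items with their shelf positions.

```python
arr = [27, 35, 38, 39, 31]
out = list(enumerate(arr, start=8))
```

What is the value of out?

Step 1: enumerate with start=8:
  (8, 27)
  (9, 35)
  (10, 38)
  (11, 39)
  (12, 31)
Therefore out = [(8, 27), (9, 35), (10, 38), (11, 39), (12, 31)].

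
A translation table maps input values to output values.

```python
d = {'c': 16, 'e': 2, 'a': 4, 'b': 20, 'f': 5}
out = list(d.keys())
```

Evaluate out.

Step 1: d.keys() returns the dictionary keys in insertion order.
Therefore out = ['c', 'e', 'a', 'b', 'f'].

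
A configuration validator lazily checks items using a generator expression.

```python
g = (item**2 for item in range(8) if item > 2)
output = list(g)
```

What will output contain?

Step 1: For range(8), keep item > 2, then square:
  item=0: 0 <= 2, excluded
  item=1: 1 <= 2, excluded
  item=2: 2 <= 2, excluded
  item=3: 3 > 2, yield 3**2 = 9
  item=4: 4 > 2, yield 4**2 = 16
  item=5: 5 > 2, yield 5**2 = 25
  item=6: 6 > 2, yield 6**2 = 36
  item=7: 7 > 2, yield 7**2 = 49
Therefore output = [9, 16, 25, 36, 49].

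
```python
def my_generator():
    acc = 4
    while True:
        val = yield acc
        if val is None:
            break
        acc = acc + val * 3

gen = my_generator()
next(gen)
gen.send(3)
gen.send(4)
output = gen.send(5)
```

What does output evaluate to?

Step 1: next() -> yield acc=4.
Step 2: send(3) -> val=3, acc = 4 + 3*3 = 13, yield 13.
Step 3: send(4) -> val=4, acc = 13 + 4*3 = 25, yield 25.
Step 4: send(5) -> val=5, acc = 25 + 5*3 = 40, yield 40.
Therefore output = 40.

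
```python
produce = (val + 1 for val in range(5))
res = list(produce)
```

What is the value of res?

Step 1: For each val in range(5), compute val+1:
  val=0: 0+1 = 1
  val=1: 1+1 = 2
  val=2: 2+1 = 3
  val=3: 3+1 = 4
  val=4: 4+1 = 5
Therefore res = [1, 2, 3, 4, 5].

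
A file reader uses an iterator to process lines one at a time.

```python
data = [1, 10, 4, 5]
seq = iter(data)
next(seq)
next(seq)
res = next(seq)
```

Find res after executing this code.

Step 1: Create iterator over [1, 10, 4, 5].
Step 2: next() consumes 1.
Step 3: next() consumes 10.
Step 4: next() returns 4.
Therefore res = 4.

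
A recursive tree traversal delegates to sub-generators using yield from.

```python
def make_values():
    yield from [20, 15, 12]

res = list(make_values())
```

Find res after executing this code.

Step 1: yield from delegates to the iterable, yielding each element.
Step 2: Collected values: [20, 15, 12].
Therefore res = [20, 15, 12].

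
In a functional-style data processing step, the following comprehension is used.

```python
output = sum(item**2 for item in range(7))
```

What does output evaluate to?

Step 1: Compute item**2 for each item in range(7):
  item=0: 0**2 = 0
  item=1: 1**2 = 1
  item=2: 2**2 = 4
  item=3: 3**2 = 9
  item=4: 4**2 = 16
  item=5: 5**2 = 25
  item=6: 6**2 = 36
Step 2: sum = 0 + 1 + 4 + 9 + 16 + 25 + 36 = 91.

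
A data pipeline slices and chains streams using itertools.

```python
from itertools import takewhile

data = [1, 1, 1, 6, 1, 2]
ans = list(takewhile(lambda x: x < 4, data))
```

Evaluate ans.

Step 1: takewhile stops at first element >= 4:
  1 < 4: take
  1 < 4: take
  1 < 4: take
  6 >= 4: stop
Therefore ans = [1, 1, 1].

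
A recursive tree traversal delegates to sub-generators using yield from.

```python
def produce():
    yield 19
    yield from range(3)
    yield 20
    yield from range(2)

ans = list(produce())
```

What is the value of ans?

Step 1: Trace yields in order:
  yield 19
  yield 0
  yield 1
  yield 2
  yield 20
  yield 0
  yield 1
Therefore ans = [19, 0, 1, 2, 20, 0, 1].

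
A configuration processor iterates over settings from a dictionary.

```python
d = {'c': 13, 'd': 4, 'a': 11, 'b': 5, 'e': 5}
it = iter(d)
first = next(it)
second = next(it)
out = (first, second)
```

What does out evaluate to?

Step 1: iter(d) iterates over keys: ['c', 'd', 'a', 'b', 'e'].
Step 2: first = next(it) = 'c', second = next(it) = 'd'.
Therefore out = ('c', 'd').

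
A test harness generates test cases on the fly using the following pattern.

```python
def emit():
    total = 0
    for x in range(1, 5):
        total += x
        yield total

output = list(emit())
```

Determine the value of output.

Step 1: Generator accumulates running sum:
  x=1: total = 1, yield 1
  x=2: total = 3, yield 3
  x=3: total = 6, yield 6
  x=4: total = 10, yield 10
Therefore output = [1, 3, 6, 10].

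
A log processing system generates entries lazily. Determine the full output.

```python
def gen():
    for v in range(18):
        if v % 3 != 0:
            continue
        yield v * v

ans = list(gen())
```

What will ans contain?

Step 1: Only yield v**2 when v is divisible by 3:
  v=0: 0 % 3 == 0, yield 0**2 = 0
  v=3: 3 % 3 == 0, yield 3**2 = 9
  v=6: 6 % 3 == 0, yield 6**2 = 36
  v=9: 9 % 3 == 0, yield 9**2 = 81
  v=12: 12 % 3 == 0, yield 12**2 = 144
  v=15: 15 % 3 == 0, yield 15**2 = 225
Therefore ans = [0, 9, 36, 81, 144, 225].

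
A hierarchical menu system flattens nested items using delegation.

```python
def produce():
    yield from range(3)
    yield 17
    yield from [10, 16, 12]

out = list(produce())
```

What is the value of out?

Step 1: Trace yields in order:
  yield 0
  yield 1
  yield 2
  yield 17
  yield 10
  yield 16
  yield 12
Therefore out = [0, 1, 2, 17, 10, 16, 12].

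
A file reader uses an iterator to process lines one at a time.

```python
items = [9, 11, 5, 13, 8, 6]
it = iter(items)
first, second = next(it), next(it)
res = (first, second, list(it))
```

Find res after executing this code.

Step 1: Create iterator over [9, 11, 5, 13, 8, 6].
Step 2: first = 9, second = 11.
Step 3: Remaining elements: [5, 13, 8, 6].
Therefore res = (9, 11, [5, 13, 8, 6]).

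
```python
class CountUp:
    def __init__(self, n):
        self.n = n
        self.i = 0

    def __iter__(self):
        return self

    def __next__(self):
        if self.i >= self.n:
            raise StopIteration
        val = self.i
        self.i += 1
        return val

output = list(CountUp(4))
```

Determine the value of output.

Step 1: CountUp(4) creates an iterator counting 0 to 3.
Step 2: list() consumes all values: [0, 1, 2, 3].
Therefore output = [0, 1, 2, 3].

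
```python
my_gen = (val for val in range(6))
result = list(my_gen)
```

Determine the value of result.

Step 1: Generator expression iterates range(6): [0, 1, 2, 3, 4, 5].
Step 2: list() collects all values.
Therefore result = [0, 1, 2, 3, 4, 5].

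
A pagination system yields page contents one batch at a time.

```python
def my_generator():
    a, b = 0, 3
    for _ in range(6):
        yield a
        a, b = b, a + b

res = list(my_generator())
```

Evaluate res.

Step 1: Fibonacci-like sequence starting with a=0, b=3:
  Iteration 1: yield a=0, then a,b = 3,3
  Iteration 2: yield a=3, then a,b = 3,6
  Iteration 3: yield a=3, then a,b = 6,9
  Iteration 4: yield a=6, then a,b = 9,15
  Iteration 5: yield a=9, then a,b = 15,24
  Iteration 6: yield a=15, then a,b = 24,39
Therefore res = [0, 3, 3, 6, 9, 15].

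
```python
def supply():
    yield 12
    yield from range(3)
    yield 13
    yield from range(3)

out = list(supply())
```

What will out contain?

Step 1: Trace yields in order:
  yield 12
  yield 0
  yield 1
  yield 2
  yield 13
  yield 0
  yield 1
  yield 2
Therefore out = [12, 0, 1, 2, 13, 0, 1, 2].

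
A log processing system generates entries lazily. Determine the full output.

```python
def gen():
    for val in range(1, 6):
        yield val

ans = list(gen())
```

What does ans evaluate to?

Step 1: The generator yields each value from range(1, 6).
Step 2: list() consumes all yields: [1, 2, 3, 4, 5].
Therefore ans = [1, 2, 3, 4, 5].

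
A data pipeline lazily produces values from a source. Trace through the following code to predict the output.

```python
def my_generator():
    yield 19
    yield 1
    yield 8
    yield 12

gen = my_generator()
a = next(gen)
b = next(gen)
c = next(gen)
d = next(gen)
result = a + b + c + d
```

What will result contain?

Step 1: Create generator and consume all values:
  a = next(gen) = 19
  b = next(gen) = 1
  c = next(gen) = 8
  d = next(gen) = 12
Step 2: result = 19 + 1 + 8 + 12 = 40.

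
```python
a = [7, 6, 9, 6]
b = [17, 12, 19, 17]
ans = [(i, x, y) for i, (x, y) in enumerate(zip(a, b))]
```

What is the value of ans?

Step 1: enumerate(zip(a, b)) gives index with paired elements:
  i=0: (7, 17)
  i=1: (6, 12)
  i=2: (9, 19)
  i=3: (6, 17)
Therefore ans = [(0, 7, 17), (1, 6, 12), (2, 9, 19), (3, 6, 17)].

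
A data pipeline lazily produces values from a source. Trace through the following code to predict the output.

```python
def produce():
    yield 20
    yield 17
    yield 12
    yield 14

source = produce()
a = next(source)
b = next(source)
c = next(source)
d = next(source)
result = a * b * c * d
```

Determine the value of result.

Step 1: Create generator and consume all values:
  a = next(source) = 20
  b = next(source) = 17
  c = next(source) = 12
  d = next(source) = 14
Step 2: result = 20 * 17 * 12 * 14 = 57120.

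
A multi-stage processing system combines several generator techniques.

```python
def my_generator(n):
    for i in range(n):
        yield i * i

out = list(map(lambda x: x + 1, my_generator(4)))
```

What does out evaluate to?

Step 1: my_generator(4) yields squares: [0, 1, 4, 9].
Step 2: map adds 1 to each: [1, 2, 5, 10].
Therefore out = [1, 2, 5, 10].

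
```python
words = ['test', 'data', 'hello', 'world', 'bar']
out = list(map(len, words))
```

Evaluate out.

Step 1: Map len() to each word:
  'test' -> 4
  'data' -> 4
  'hello' -> 5
  'world' -> 5
  'bar' -> 3
Therefore out = [4, 4, 5, 5, 3].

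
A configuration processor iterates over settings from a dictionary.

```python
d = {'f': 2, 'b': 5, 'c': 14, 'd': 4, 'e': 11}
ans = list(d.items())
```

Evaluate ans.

Step 1: d.items() returns (key, value) pairs in insertion order.
Therefore ans = [('f', 2), ('b', 5), ('c', 14), ('d', 4), ('e', 11)].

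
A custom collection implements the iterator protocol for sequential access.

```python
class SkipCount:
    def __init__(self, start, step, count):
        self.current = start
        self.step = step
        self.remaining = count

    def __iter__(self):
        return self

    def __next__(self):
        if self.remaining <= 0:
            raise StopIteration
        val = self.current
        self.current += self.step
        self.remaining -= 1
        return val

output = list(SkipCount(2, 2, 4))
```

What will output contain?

Step 1: SkipCount starts at 2, increments by 2, for 4 steps:
  Yield 2, then current += 2
  Yield 4, then current += 2
  Yield 6, then current += 2
  Yield 8, then current += 2
Therefore output = [2, 4, 6, 8].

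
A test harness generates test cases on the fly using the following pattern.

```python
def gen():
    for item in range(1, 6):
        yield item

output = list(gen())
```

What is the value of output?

Step 1: The generator yields each value from range(1, 6).
Step 2: list() consumes all yields: [1, 2, 3, 4, 5].
Therefore output = [1, 2, 3, 4, 5].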